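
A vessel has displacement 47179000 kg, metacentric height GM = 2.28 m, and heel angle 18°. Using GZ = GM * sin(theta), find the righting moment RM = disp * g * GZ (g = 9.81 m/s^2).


Formula: GZ = GM * sin(theta); RM = disp * g * GZ
Step 1 — GZ = 2.28 * sin(18°) = 2.28 * 0.309017 = 0.704559 m
Step 2 — RM = 47179000 * 9.81 * 0.704559 ≈ 326090000 N·m (5 s.f.)

326090000 N·m


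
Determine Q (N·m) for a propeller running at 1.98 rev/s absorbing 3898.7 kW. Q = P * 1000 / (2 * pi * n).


Formula: Q = P_W / (2 * pi * n)
Step 1 — P_W = 3898.7 kW * 1000 = 3898700.0 W
Step 2 — 2 * pi * n = 2 * pi * 1.98 = 12.440707
Step 3 — Q = 3898700.0 / 12.440707 ≈ 313380 N·m (5 s.f.)

313380 N·m


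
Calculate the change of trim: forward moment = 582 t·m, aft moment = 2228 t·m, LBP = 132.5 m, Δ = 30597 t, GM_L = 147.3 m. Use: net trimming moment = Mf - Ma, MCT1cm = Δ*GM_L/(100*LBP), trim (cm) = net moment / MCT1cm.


Formula: net trimming moment = Mf - Ma; MCT1cm = Δ*GM_L/(100*LBP); trim = net moment / MCT1cm
Step 1 — net trimming moment = 582 - 2228 = -1646 t·m
Step 2 — MCT1cm = 30597 * 147.3 / (100 * 132.5) = 340.1463 t·m/cm
Step 3 — trim = -1646 / 340.1463 ≈ -4.8391 cm (5 s.f.)

-4.8391 cm


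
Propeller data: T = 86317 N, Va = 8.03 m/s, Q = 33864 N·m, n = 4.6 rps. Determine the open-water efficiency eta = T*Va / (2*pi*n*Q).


Formula: eta = T * Va / (2 * pi * n * Q)
Step 1 — numerator = T * Va = 86317 * 8.03 = 693125.51
Step 2 — 2 * pi * n = 2 * pi * 4.6 = 28.902652
Step 3 — denominator = 28.902652 * 33864 = 978759.41
Step 4 — eta = 693125.51 / 978759.41 ≈ 0.70817 (5 s.f.)

0.70817


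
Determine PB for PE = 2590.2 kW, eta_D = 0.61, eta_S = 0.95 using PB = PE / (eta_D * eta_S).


Formula: PB = PE / (eta_D * eta_S)
Step 1 — combined efficiency = eta_D * eta_S = 0.61 * 0.95 = 0.5795
Step 2 — PB = 2590.2 / 0.5795 ≈ 4469.7 kW (5 s.f.)

4469.7 kW


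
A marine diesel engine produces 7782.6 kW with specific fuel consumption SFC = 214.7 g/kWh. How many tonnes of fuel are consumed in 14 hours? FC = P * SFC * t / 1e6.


Formula: FC (tonnes) = P * SFC * t / 1,000,000
Step 1 — P * SFC * t = 7782.6 * 214.7 * 14 = 23392939.08 g
Step 2 — FC (tonnes) = 23392939.08 / 1,000,000 ≈ 23.393 tonnes (5 s.f.)

23.393 tonnes


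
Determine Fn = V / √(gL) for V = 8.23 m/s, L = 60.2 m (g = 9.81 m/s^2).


Formula: Fn = V / sqrt(g * L)
Step 1 — g * L = 9.81 * 60.2 = 590.562
Step 2 — sqrt(g * L) = sqrt(590.562) = 24.301481
Step 3 — Fn = 8.23 / 24.301481 ≈ 0.33866 (5 s.f.)

0.33866


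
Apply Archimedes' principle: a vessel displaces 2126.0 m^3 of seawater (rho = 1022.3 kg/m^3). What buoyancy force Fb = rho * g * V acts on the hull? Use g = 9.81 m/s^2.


Formula: Fb = rho * g * V
Substituting: Fb = 1022.3 * 9.81 * 2126.0
Intermediate: 1022.3 * 9.81 = 10028.763
Result: Fb = 10028.763 * 2126.0 ≈ 21321000 N (5 s.f.)

21321000 N


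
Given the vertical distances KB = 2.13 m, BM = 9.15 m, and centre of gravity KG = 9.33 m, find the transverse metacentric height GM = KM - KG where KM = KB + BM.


Formula: GM = KB + BM - KG
Step 1 — KM = KB + BM = 2.13 + 9.15 = 11.28 m
Step 2 — GM = KM - KG = 11.28 - 9.33 = 1.95 m

1.95 m


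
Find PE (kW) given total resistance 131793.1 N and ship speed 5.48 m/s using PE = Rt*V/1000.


Formula: PE = Rt * V / 1000 (kW)
Step 1 — PE (W) = 131793.1 * 5.48 = 722226.188 W
Step 2 — PE (kW) = 722226.188 / 1000 ≈ 722.23 kW (5 s.f.)

722.23 kW


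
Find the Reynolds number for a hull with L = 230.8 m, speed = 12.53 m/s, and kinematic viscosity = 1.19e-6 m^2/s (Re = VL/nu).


Formula: Re = V * L / nu
Step 1 — V * L = 12.53 * 230.8 = 2891.924 m^2/s
Step 2 — Re = 2891.924 / 1.19e-6 = 2.43e+09

2.43e+09


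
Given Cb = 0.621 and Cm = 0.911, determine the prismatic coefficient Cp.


Formula: Cp = Cb / Cm
Substituting: Cp = 0.621 / 0.911
Result: Cp ≈ 0.68167 (5 s.f.)

0.68167


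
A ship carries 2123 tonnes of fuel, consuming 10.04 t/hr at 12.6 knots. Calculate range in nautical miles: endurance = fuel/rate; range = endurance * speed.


Formula: endurance = fuel / rate; range = endurance * speed
Step 1 — endurance = 2123 / 10.04 = 211.4542 hours
Step 2 — range = 211.4542 * 12.6 ≈ 2664.3 nautical miles (5 s.f.)

2664.3 NM


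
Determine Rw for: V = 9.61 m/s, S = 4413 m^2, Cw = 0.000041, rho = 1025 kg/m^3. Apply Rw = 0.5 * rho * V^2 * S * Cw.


Formula: Rw = 0.5 * rho * V^2 * S * Cw
Step 1 — V^2 = 9.61^2 = 92.3521
Step 2 — 0.5 * rho * V^2 = 0.5 * 1025 * 92.3521 = 47330.45125
Step 3 — Rw = 47330.45125 * 4413 * 0.000041 ≈ 8563.6 N (5 s.f.)

8563.6 N


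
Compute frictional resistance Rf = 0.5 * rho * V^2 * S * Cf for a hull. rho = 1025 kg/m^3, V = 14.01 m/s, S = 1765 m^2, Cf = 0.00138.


Formula: Rf = 0.5 * rho * V^2 * S * Cf
Step 1 — V^2 = 14.01^2 = 196.2801
Step 2 — 0.5 * rho * V^2 = 0.5 * 1025 * 196.2801 = 100593.55125
Step 3 — Rf = 100593.55125 * 1765 * 0.00138 ≈ 245020 N (5 s.f.)

245020 N


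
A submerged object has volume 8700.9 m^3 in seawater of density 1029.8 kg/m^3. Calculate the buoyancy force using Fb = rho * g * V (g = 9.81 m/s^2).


Formula: Fb = rho * g * V
Substituting: Fb = 1029.8 * 9.81 * 8700.9
Intermediate: 1029.8 * 9.81 = 10102.338
Result: Fb = 10102.338 * 8700.9 ≈ 87899000 N (5 s.f.)

87899000 N


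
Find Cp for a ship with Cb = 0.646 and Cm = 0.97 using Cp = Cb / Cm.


Formula: Cp = Cb / Cm
Substituting: Cp = 0.646 / 0.97
Result: Cp ≈ 0.66598 (5 s.f.)

0.66598


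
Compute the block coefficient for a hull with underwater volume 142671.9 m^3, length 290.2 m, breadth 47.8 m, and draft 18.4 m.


Formula: Cb = V / (L * B * T)
Step 1 — L * B * T = 290.2 * 47.8 * 18.4 = 255236.704 m^3
Step 2 — Cb = 142671.9 / 255236.704 ≈ 0.55898 (5 s.f.)

0.55898


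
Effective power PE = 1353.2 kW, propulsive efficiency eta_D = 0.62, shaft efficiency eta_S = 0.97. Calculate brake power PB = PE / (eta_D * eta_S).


Formula: PB = PE / (eta_D * eta_S)
Step 1 — combined efficiency = eta_D * eta_S = 0.62 * 0.97 = 0.6014
Step 2 — PB = 1353.2 / 0.6014 ≈ 2250.1 kW (5 s.f.)

2250.1 kW


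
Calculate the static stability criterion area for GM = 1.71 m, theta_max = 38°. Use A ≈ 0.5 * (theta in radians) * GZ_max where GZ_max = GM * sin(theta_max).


Formula: GZ_max = GM * sin(theta); Area = 0.5 * theta_rad * GZ_max
Step 1 — GZ_max = 1.71 * sin(38°) = 1.71 * 0.615661 = 1.05278 m
Step 2 — theta_rad = 38 * pi/180 = 0.663225 rad
Step 3 — Area = 0.5 * 0.663225 * 1.05278 ≈ 0.34912 m·rad (5 s.f.)

0.34912 m·rad


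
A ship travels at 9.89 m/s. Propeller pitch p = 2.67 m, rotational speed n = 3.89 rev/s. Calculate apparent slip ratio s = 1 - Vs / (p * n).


Formula: s = 1 - Vs / (p * n)
Step 1 — p * n = 2.67 * 3.89 = 10.3863
Step 2 — Vs / (p*n) = 9.89 / 10.3863 = 0.952216 (6 d.p.)
Step 3 — s = 1 - 0.952216 = 0.047784

0.047784


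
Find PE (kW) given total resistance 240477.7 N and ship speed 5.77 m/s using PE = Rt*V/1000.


Formula: PE = Rt * V / 1000 (kW)
Step 1 — PE (W) = 240477.7 * 5.77 = 1387556.329 W
Step 2 — PE (kW) = 1387556.329 / 1000 ≈ 1387.6 kW (5 s.f.)

1387.6 kW


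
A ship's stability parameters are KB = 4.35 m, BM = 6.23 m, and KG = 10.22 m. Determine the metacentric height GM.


Formula: GM = KB + BM - KG
Step 1 — KM = KB + BM = 4.35 + 6.23 = 10.58 m
Step 2 — GM = KM - KG = 10.58 - 10.22 = 0.36 m

0.36 m


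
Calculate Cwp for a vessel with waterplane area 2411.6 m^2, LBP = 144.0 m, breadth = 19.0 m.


Formula: Cwp = Aw / (L * B)
Step 1 — L * B = 144.0 * 19.0 = 2736.0 m^2
Step 2 — Cwp = 2411.6 / 2736.0 ≈ 0.88143 (5 s.f.)

0.88143


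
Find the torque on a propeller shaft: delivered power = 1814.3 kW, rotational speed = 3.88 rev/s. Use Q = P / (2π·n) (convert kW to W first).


Formula: Q = P_W / (2 * pi * n)
Step 1 — P_W = 1814.3 kW * 1000 = 1814300.0 W
Step 2 — 2 * pi * n = 2 * pi * 3.88 = 24.378759
Step 3 — Q = 1814300.0 / 24.378759 ≈ 74421 N·m (5 s.f.)

74421 N·m


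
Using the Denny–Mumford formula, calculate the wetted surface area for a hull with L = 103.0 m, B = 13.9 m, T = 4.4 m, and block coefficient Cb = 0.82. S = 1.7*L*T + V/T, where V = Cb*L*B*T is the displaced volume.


Formula: S = 1.7*L*T + V/T with V = Cb*L*B*T, i.e. S = L * (1.7*T + Cb*B)
Step 1 — 1.7*T = 1.7 * 4.4 = 7.48 m
Step 2 — Cb*B = 0.82 * 13.9 = 11.398 m
Step 3 — 1.7*T + Cb*B = 7.48 + 11.398 = 18.878 m
Step 4 — S = 103.0 * 18.878 ≈ 1944.4 m^2 (5 s.f.)

1944.4 m^2


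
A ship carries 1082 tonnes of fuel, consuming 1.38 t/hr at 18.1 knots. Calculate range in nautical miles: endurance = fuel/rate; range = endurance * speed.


Formula: endurance = fuel / rate; range = endurance * speed
Step 1 — endurance = 1082 / 1.38 = 784.058 hours
Step 2 — range = 784.058 * 18.1 ≈ 14191 nautical miles (5 s.f.)

14191 NM


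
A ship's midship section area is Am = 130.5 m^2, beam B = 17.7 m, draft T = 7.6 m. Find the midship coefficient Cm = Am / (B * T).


Formula: Cm = Am / (B * T)
Step 1 — B * T = 17.7 * 7.6 = 134.52 m^2
Step 2 — Cm = 130.5 / 134.52 ≈ 0.97012 (5 s.f.)

0.97012


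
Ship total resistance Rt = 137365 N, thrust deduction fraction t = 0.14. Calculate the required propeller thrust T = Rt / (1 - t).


Formula: T = Rt / (1 - t)
Step 1 — (1 - t) = 1 - 0.14 = 0.86
Step 2 — T = 137365 / 0.86 ≈ 159730 N (5 s.f.)

159730 N


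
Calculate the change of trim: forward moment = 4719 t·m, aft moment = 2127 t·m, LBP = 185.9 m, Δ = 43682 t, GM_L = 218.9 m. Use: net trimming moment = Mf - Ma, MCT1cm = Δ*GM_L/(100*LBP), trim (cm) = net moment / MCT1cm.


Formula: net trimming moment = Mf - Ma; MCT1cm = Δ*GM_L/(100*LBP); trim = net moment / MCT1cm
Step 1 — net trimming moment = 4719 - 2127 = 2592 t·m
Step 2 — MCT1cm = 43682 * 218.9 / (100 * 185.9) = 514.362 t·m/cm
Step 3 — trim = 2592 / 514.362 ≈ 5.0393 cm (5 s.f.)

5.0393 cm


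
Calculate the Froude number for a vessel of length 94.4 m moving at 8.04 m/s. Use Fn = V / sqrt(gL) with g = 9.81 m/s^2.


Formula: Fn = V / sqrt(g * L)
Step 1 — g * L = 9.81 * 94.4 = 926.064
Step 2 — sqrt(g * L) = sqrt(926.064) = 30.4313
Step 3 — Fn = 8.04 / 30.4313 ≈ 0.26420 (5 s.f.)

0.26420


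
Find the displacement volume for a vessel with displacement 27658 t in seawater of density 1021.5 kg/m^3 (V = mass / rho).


Formula: V = mass / rho
Step 1 — convert tonnes to kg: 27658 t * 1000 = 27658000 kg
Step 2 — V = 27658000 / 1021.5 ≈ 27076 m^3 (5 s.f.)

27076 m^3


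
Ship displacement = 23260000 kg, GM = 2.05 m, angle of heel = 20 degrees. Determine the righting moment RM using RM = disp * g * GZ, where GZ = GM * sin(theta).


Formula: GZ = GM * sin(theta); RM = disp * g * GZ
Step 1 — GZ = 2.05 * sin(20°) = 2.05 * 0.34202 = 0.701141 m
Step 2 — RM = 23260000 * 9.81 * 0.701141 ≈ 159990000 N·m (5 s.f.)

159990000 N·m


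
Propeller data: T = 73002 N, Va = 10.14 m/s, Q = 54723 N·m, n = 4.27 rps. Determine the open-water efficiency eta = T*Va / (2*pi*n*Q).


Formula: eta = T * Va / (2 * pi * n * Q)
Step 1 — numerator = T * Va = 73002 * 10.14 = 740240.28
Step 2 — 2 * pi * n = 2 * pi * 4.27 = 26.829201
Step 3 — denominator = 26.829201 * 54723 = 1468174.37
Step 4 — eta = 740240.28 / 1468174.37 ≈ 0.50419 (5 s.f.)

0.50419


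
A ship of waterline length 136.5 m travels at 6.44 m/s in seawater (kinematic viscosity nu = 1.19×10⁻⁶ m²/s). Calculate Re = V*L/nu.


Formula: Re = V * L / nu
Step 1 — V * L = 6.44 * 136.5 = 879.06 m^2/s
Step 2 — Re = 879.06 / 1.19e-6 = 7.39e+08

7.39e+08


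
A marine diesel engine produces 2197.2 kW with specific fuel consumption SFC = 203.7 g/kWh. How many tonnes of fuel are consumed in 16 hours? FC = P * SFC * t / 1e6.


Formula: FC (tonnes) = P * SFC * t / 1,000,000
Step 1 — P * SFC * t = 2197.2 * 203.7 * 16 = 7161114.24 g
Step 2 — FC (tonnes) = 7161114.24 / 1,000,000 ≈ 7.1611 tonnes (5 s.f.)

7.1611 tonnes


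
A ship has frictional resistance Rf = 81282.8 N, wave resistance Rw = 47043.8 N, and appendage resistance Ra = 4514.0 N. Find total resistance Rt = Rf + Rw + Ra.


Formula: Rt = Rf + Rw + Ra
Substituting: Rt = 81282.8 + 47043.8 + 4514.0
Result: Rt = 132840.6 N

132840.6 N


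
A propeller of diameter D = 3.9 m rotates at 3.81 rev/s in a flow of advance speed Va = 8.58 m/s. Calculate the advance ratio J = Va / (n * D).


Formula: J = Va / (n * D)
Step 1 — n * D = 3.81 * 3.9 = 14.859
Step 2 — J = 8.58 / 14.859 ≈ 0.57743 (5 s.f.)

0.57743


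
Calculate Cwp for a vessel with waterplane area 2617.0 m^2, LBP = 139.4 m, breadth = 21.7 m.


Formula: Cwp = Aw / (L * B)
Step 1 — L * B = 139.4 * 21.7 = 3024.98 m^2
Step 2 — Cwp = 2617.0 / 3024.98 ≈ 0.86513 (5 s.f.)

0.86513


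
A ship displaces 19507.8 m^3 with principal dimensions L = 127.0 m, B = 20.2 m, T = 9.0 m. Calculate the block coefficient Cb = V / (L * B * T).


Formula: Cb = V / (L * B * T)
Step 1 — L * B * T = 127.0 * 20.2 * 9.0 = 23088.6 m^3
Step 2 — Cb = 19507.8 / 23088.6 ≈ 0.84491 (5 s.f.)

0.84491


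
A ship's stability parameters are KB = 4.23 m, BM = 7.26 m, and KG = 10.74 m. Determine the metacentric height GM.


Formula: GM = KB + BM - KG
Step 1 — KM = KB + BM = 4.23 + 7.26 = 11.49 m
Step 2 — GM = KM - KG = 11.49 - 10.74 = 0.75 m

0.75 m


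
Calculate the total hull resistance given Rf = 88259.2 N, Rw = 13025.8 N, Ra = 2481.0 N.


Formula: Rt = Rf + Rw + Ra
Substituting: Rt = 88259.2 + 13025.8 + 2481.0
Result: Rt = 103766.0 N

103766.0 N


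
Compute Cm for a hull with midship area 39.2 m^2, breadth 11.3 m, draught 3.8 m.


Formula: Cm = Am / (B * T)
Step 1 — B * T = 11.3 * 3.8 = 42.94 m^2
Step 2 — Cm = 39.2 / 42.94 ≈ 0.91290 (5 s.f.)

0.91290


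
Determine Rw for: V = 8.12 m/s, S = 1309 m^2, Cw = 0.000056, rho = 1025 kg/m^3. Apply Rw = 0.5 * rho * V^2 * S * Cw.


Formula: Rw = 0.5 * rho * V^2 * S * Cw
Step 1 — V^2 = 8.12^2 = 65.9344
Step 2 — 0.5 * rho * V^2 = 0.5 * 1025 * 65.9344 = 33791.38
Step 3 — Rw = 33791.38 * 1309 * 0.000056 ≈ 2477.0 N (5 s.f.)

2477.0 N


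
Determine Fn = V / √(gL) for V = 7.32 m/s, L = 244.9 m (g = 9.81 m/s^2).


Formula: Fn = V / sqrt(g * L)
Step 1 — g * L = 9.81 * 244.9 = 2402.469
Step 2 — sqrt(g * L) = sqrt(2402.469) = 49.014988
Step 3 — Fn = 7.32 / 49.014988 ≈ 0.14934 (5 s.f.)

0.14934


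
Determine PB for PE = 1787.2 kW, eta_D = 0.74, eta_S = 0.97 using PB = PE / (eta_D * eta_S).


Formula: PB = PE / (eta_D * eta_S)
Step 1 — combined efficiency = eta_D * eta_S = 0.74 * 0.97 = 0.7178
Step 2 — PB = 1787.2 / 0.7178 ≈ 2489.8 kW (5 s.f.)

2489.8 kW


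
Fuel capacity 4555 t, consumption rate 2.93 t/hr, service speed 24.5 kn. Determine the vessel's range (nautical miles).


Formula: endurance = fuel / rate; range = endurance * speed
Step 1 — endurance = 4555 / 2.93 = 1554.6075 hours
Step 2 — range = 1554.6075 * 24.5 ≈ 38088 nautical miles (5 s.f.)

38088 NM


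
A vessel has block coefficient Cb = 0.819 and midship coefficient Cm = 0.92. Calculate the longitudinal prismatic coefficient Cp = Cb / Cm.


Formula: Cp = Cb / Cm
Substituting: Cp = 0.819 / 0.92
Result: Cp ≈ 0.89022 (5 s.f.)

0.89022


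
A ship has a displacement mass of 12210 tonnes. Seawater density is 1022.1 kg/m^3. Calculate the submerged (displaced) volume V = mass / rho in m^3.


Formula: V = mass / rho
Step 1 — convert tonnes to kg: 12210 t * 1000 = 12210000 kg
Step 2 — V = 12210000 / 1022.1 ≈ 11946 m^3 (5 s.f.)

11946 m^3


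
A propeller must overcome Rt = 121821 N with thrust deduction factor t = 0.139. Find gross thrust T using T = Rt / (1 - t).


Formula: T = Rt / (1 - t)
Step 1 — (1 - t) = 1 - 0.139 = 0.861
Step 2 — T = 121821 / 0.861 ≈ 141490 N (5 s.f.)

141490 N


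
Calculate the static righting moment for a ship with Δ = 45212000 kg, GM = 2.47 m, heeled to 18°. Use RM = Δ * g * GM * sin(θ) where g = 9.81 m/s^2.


Formula: GZ = GM * sin(theta); RM = disp * g * GZ
Step 1 — GZ = 2.47 * sin(18°) = 2.47 * 0.309017 = 0.763272 m
Step 2 — RM = 45212000 * 9.81 * 0.763272 ≈ 338530000 N·m (5 s.f.)

338530000 N·m


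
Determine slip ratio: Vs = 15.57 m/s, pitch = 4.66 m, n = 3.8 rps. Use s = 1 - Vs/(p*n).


Formula: s = 1 - Vs / (p * n)
Step 1 — p * n = 4.66 * 3.8 = 17.708
Step 2 — Vs / (p*n) = 15.57 / 17.708 = 0.879264 (6 d.p.)
Step 3 — s = 1 - 0.879264 = 0.120736

0.120736


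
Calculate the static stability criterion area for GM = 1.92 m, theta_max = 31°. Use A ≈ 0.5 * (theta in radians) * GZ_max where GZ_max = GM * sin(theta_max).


Formula: GZ_max = GM * sin(theta); Area = 0.5 * theta_rad * GZ_max
Step 1 — GZ_max = 1.92 * sin(31°) = 1.92 * 0.515038 = 0.988873 m
Step 2 — theta_rad = 31 * pi/180 = 0.541052 rad
Step 3 — Area = 0.5 * 0.541052 * 0.988873 ≈ 0.26752 m·rad (5 s.f.)

0.26752 m·rad


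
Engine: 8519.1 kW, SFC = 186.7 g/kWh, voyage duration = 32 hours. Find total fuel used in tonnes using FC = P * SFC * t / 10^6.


Formula: FC (tonnes) = P * SFC * t / 1,000,000
Step 1 — P * SFC * t = 8519.1 * 186.7 * 32 = 50896511.04 g
Step 2 — FC (tonnes) = 50896511.04 / 1,000,000 ≈ 50.897 tonnes (5 s.f.)

50.897 tonnes


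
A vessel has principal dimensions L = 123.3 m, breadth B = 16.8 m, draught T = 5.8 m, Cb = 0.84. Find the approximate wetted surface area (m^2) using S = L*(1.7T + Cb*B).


Formula: S = 1.7*L*T + V/T with V = Cb*L*B*T, i.e. S = L * (1.7*T + Cb*B)
Step 1 — 1.7*T = 1.7 * 5.8 = 9.86 m
Step 2 — Cb*B = 0.84 * 16.8 = 14.112 m
Step 3 — 1.7*T + Cb*B = 9.86 + 14.112 = 23.972 m
Step 4 — S = 123.3 * 23.972 ≈ 2955.7 m^2 (5 s.f.)

2955.7 m^2


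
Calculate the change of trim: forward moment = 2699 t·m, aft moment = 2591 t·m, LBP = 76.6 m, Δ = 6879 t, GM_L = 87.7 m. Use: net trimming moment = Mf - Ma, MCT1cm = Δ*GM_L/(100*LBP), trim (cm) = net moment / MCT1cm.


Formula: net trimming moment = Mf - Ma; MCT1cm = Δ*GM_L/(100*LBP); trim = net moment / MCT1cm
Step 1 — net trimming moment = 2699 - 2591 = 108 t·m
Step 2 — MCT1cm = 6879 * 87.7 / (100 * 76.6) = 78.7583 t·m/cm
Step 3 — trim = 108 / 78.7583 ≈ 1.3713 cm (5 s.f.)

1.3713 cm


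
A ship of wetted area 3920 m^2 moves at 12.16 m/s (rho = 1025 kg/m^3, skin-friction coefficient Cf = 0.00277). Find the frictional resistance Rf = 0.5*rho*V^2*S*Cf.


Formula: Rf = 0.5 * rho * V^2 * S * Cf
Step 1 — V^2 = 12.16^2 = 147.8656
Step 2 — 0.5 * rho * V^2 = 0.5 * 1025 * 147.8656 = 75781.12
Step 3 — Rf = 75781.12 * 3920 * 0.00277 ≈ 822860 N (5 s.f.)

822860 N


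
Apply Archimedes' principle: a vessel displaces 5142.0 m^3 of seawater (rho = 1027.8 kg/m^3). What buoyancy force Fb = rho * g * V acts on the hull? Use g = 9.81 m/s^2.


Formula: Fb = rho * g * V
Substituting: Fb = 1027.8 * 9.81 * 5142.0
Intermediate: 1027.8 * 9.81 = 10082.718
Result: Fb = 10082.718 * 5142.0 ≈ 51845000 N (5 s.f.)

51845000 N


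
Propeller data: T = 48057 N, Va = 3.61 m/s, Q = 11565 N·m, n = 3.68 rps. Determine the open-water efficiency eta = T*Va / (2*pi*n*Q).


Formula: eta = T * Va / (2 * pi * n * Q)
Step 1 — numerator = T * Va = 48057 * 3.61 = 173485.77
Step 2 — 2 * pi * n = 2 * pi * 3.68 = 23.122122
Step 3 — denominator = 23.122122 * 11565 = 267407.34
Step 4 — eta = 173485.77 / 267407.34 ≈ 0.64877 (5 s.f.)

0.64877


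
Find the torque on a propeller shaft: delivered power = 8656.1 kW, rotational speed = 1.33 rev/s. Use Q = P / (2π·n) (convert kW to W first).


Formula: Q = P_W / (2 * pi * n)
Step 1 — P_W = 8656.1 kW * 1000 = 8656100.0 W
Step 2 — 2 * pi * n = 2 * pi * 1.33 = 8.356636
Step 3 — Q = 8656100.0 / 8.356636 ≈ 1035800 N·m (5 s.f.)

1035800 N·m


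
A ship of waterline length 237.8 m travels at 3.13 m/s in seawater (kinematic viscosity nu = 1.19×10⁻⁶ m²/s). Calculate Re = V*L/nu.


Formula: Re = V * L / nu
Step 1 — V * L = 3.13 * 237.8 = 744.314 m^2/s
Step 2 — Re = 744.314 / 1.19e-6 = 6.25e+08

6.25e+08


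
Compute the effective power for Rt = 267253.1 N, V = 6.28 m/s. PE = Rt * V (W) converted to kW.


Formula: PE = Rt * V / 1000 (kW)
Step 1 — PE (W) = 267253.1 * 6.28 = 1678349.468 W
Step 2 — PE (kW) = 1678349.468 / 1000 ≈ 1678.3 kW (5 s.f.)

1678.3 kW


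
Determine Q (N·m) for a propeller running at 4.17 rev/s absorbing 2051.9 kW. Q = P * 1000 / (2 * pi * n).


Formula: Q = P_W / (2 * pi * n)
Step 1 — P_W = 2051.9 kW * 1000 = 2051900.0 W
Step 2 — 2 * pi * n = 2 * pi * 4.17 = 26.200883
Step 3 — Q = 2051900.0 / 26.200883 ≈ 78314 N·m (5 s.f.)

78314 N·m


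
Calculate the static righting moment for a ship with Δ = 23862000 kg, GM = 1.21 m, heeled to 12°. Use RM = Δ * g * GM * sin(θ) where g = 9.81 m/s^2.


Formula: GZ = GM * sin(theta); RM = disp * g * GZ
Step 1 — GZ = 1.21 * sin(12°) = 1.21 * 0.207912 = 0.251574 m
Step 2 — RM = 23862000 * 9.81 * 0.251574 ≈ 58890000 N·m (5 s.f.)

58890000 N·m


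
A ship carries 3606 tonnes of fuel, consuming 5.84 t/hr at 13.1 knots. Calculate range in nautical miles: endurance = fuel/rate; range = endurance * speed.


Formula: endurance = fuel / rate; range = endurance * speed
Step 1 — endurance = 3606 / 5.84 = 617.4658 hours
Step 2 — range = 617.4658 * 13.1 ≈ 8088.8 nautical miles (5 s.f.)

8088.8 NM


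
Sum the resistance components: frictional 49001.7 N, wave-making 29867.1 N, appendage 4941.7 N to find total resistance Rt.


Formula: Rt = Rf + Rw + Ra
Substituting: Rt = 49001.7 + 29867.1 + 4941.7
Result: Rt = 83810.5 N

83810.5 N


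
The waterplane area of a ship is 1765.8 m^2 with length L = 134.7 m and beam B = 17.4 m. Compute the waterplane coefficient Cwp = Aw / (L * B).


Formula: Cwp = Aw / (L * B)
Step 1 — L * B = 134.7 * 17.4 = 2343.78 m^2
Step 2 — Cwp = 1765.8 / 2343.78 ≈ 0.75340 (5 s.f.)

0.75340


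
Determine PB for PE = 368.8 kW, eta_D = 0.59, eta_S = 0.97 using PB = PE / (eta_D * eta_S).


Formula: PB = PE / (eta_D * eta_S)
Step 1 — combined efficiency = eta_D * eta_S = 0.59 * 0.97 = 0.5723
Step 2 — PB = 368.8 / 0.5723 ≈ 644.42 kW (5 s.f.)

644.42 kW


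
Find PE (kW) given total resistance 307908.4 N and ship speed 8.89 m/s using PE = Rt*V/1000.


Formula: PE = Rt * V / 1000 (kW)
Step 1 — PE (W) = 307908.4 * 8.89 = 2737305.676 W
Step 2 — PE (kW) = 2737305.676 / 1000 ≈ 2737.3 kW (5 s.f.)

2737.3 kW


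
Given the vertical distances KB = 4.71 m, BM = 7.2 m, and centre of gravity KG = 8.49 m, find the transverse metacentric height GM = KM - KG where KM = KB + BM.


Formula: GM = KB + BM - KG
Step 1 — KM = KB + BM = 4.71 + 7.2 = 11.91 m
Step 2 — GM = KM - KG = 11.91 - 8.49 = 3.42 m

3.42 m


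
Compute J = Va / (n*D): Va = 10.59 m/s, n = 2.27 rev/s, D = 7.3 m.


Formula: J = Va / (n * D)
Step 1 — n * D = 2.27 * 7.3 = 16.571
Step 2 — J = 10.59 / 16.571 ≈ 0.63907 (5 s.f.)

0.63907


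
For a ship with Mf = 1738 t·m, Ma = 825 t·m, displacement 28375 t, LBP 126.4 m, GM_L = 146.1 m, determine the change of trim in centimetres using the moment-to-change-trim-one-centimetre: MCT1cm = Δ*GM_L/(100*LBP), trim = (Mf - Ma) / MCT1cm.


Formula: net trimming moment = Mf - Ma; MCT1cm = Δ*GM_L/(100*LBP); trim = net moment / MCT1cm
Step 1 — net trimming moment = 1738 - 825 = 913 t·m
Step 2 — MCT1cm = 28375 * 146.1 / (100 * 126.4) = 327.9737 t·m/cm
Step 3 — trim = 913 / 327.9737 ≈ 2.7838 cm (5 s.f.)

2.7838 cm


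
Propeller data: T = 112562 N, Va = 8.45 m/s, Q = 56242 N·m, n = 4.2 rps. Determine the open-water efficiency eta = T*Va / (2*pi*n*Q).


Formula: eta = T * Va / (2 * pi * n * Q)
Step 1 — numerator = T * Va = 112562 * 8.45 = 951148.9
Step 2 — 2 * pi * n = 2 * pi * 4.2 = 26.389378
Step 3 — denominator = 26.389378 * 56242 = 1484191.4
Step 4 — eta = 951148.9 / 1484191.4 ≈ 0.64085 (5 s.f.)

0.64085


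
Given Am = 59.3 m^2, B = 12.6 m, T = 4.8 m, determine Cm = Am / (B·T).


Formula: Cm = Am / (B * T)
Step 1 — B * T = 12.6 * 4.8 = 60.48 m^2
Step 2 — Cm = 59.3 / 60.48 ≈ 0.98049 (5 s.f.)

0.98049


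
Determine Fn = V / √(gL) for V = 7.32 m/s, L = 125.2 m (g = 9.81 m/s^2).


Formula: Fn = V / sqrt(g * L)
Step 1 — g * L = 9.81 * 125.2 = 1228.212
Step 2 — sqrt(g * L) = sqrt(1228.212) = 35.045856
Step 3 — Fn = 7.32 / 35.045856 ≈ 0.20887 (5 s.f.)

0.20887


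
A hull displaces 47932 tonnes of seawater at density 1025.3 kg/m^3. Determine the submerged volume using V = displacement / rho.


Formula: V = mass / rho
Step 1 — convert tonnes to kg: 47932 t * 1000 = 47932000 kg
Step 2 — V = 47932000 / 1025.3 ≈ 46749 m^3 (5 s.f.)

46749 m^3


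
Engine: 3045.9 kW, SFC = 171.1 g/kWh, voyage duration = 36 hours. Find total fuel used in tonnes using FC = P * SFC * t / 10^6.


Formula: FC (tonnes) = P * SFC * t / 1,000,000
Step 1 — P * SFC * t = 3045.9 * 171.1 * 36 = 18761525.64 g
Step 2 — FC (tonnes) = 18761525.64 / 1,000,000 ≈ 18.762 tonnes (5 s.f.)

18.762 tonnes


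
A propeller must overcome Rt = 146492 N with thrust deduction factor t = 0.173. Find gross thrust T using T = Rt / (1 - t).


Formula: T = Rt / (1 - t)
Step 1 — (1 - t) = 1 - 0.173 = 0.827
Step 2 — T = 146492 / 0.827 ≈ 177140 N (5 s.f.)

177140 N


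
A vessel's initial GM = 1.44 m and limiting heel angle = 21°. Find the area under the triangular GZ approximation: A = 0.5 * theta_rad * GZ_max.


Formula: GZ_max = GM * sin(theta); Area = 0.5 * theta_rad * GZ_max
Step 1 — GZ_max = 1.44 * sin(21°) = 1.44 * 0.358368 = 0.51605 m
Step 2 — theta_rad = 21 * pi/180 = 0.366519 rad
Step 3 — Area = 0.5 * 0.366519 * 0.51605 ≈ 0.094571 m·rad (5 s.f.)

0.094571 m·rad


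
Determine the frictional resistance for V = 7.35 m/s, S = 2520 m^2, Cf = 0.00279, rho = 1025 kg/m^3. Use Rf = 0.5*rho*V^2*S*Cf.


Formula: Rf = 0.5 * rho * V^2 * S * Cf
Step 1 — V^2 = 7.35^2 = 54.0225
Step 2 — 0.5 * rho * V^2 = 0.5 * 1025 * 54.0225 = 27686.53125
Step 3 — Rf = 27686.53125 * 2520 * 0.00279 ≈ 194660 N (5 s.f.)

194660 N


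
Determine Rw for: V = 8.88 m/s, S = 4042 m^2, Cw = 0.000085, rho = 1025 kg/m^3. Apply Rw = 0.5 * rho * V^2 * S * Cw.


Formula: Rw = 0.5 * rho * V^2 * S * Cw
Step 1 — V^2 = 8.88^2 = 78.8544
Step 2 — 0.5 * rho * V^2 = 0.5 * 1025 * 78.8544 = 40412.88
Step 3 — Rw = 40412.88 * 4042 * 0.000085 ≈ 13885 N (5 s.f.)

13885 N


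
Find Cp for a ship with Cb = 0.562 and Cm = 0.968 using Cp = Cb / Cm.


Formula: Cp = Cb / Cm
Substituting: Cp = 0.562 / 0.968
Result: Cp ≈ 0.58058 (5 s.f.)

0.58058


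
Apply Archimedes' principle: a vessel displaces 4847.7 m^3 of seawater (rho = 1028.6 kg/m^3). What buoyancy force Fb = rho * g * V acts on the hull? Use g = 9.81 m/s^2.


Formula: Fb = rho * g * V
Substituting: Fb = 1028.6 * 9.81 * 4847.7
Intermediate: 1028.6 * 9.81 = 10090.566
Result: Fb = 10090.566 * 4847.7 ≈ 48916000 N (5 s.f.)

48916000 N


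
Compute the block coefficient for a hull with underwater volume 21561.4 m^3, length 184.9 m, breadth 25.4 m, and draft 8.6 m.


Formula: Cb = V / (L * B * T)
Step 1 — L * B * T = 184.9 * 25.4 * 8.6 = 40389.556 m^3
Step 2 — Cb = 21561.4 / 40389.556 ≈ 0.53384 (5 s.f.)

0.53384


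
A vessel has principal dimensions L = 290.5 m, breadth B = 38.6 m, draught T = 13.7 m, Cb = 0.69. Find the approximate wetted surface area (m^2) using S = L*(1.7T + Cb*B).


Formula: S = 1.7*L*T + V/T with V = Cb*L*B*T, i.e. S = L * (1.7*T + Cb*B)
Step 1 — 1.7*T = 1.7 * 13.7 = 23.29 m
Step 2 — Cb*B = 0.69 * 38.6 = 26.634 m
Step 3 — 1.7*T + Cb*B = 23.29 + 26.634 = 49.924 m
Step 4 — S = 290.5 * 49.924 ≈ 14503 m^2 (5 s.f.)

14503 m^2


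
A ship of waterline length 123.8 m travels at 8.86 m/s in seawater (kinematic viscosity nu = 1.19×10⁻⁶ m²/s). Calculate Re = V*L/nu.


Formula: Re = V * L / nu
Step 1 — V * L = 8.86 * 123.8 = 1096.868 m^2/s
Step 2 — Re = 1096.868 / 1.19e-6 = 9.22e+08

9.22e+08


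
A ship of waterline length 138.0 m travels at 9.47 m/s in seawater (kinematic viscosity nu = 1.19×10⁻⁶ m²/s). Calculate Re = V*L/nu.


Formula: Re = V * L / nu
Step 1 — V * L = 9.47 * 138.0 = 1306.86 m^2/s
Step 2 — Re = 1306.86 / 1.19e-6 = 1.10e+09

1.10e+09


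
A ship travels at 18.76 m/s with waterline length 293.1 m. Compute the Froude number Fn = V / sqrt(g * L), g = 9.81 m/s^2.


Formula: Fn = V / sqrt(g * L)
Step 1 — g * L = 9.81 * 293.1 = 2875.311
Step 2 — sqrt(g * L) = sqrt(2875.311) = 53.621926
Step 3 — Fn = 18.76 / 53.621926 ≈ 0.34986 (5 s.f.)

0.34986


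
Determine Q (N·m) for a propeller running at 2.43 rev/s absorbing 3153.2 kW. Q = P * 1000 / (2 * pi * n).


Formula: Q = P_W / (2 * pi * n)
Step 1 — P_W = 3153.2 kW * 1000 = 3153200.0 W
Step 2 — 2 * pi * n = 2 * pi * 2.43 = 15.26814
Step 3 — Q = 3153200.0 / 15.26814 ≈ 206520 N·m (5 s.f.)

206520 N·m


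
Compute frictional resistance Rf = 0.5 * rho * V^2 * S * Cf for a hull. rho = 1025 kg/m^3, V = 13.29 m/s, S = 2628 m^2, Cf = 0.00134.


Formula: Rf = 0.5 * rho * V^2 * S * Cf
Step 1 — V^2 = 13.29^2 = 176.6241
Step 2 — 0.5 * rho * V^2 = 0.5 * 1025 * 176.6241 = 90519.85125
Step 3 — Rf = 90519.85125 * 2628 * 0.00134 ≈ 318770 N (5 s.f.)

318770 N


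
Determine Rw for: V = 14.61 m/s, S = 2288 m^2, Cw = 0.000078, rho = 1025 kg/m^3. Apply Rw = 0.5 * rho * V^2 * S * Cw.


Formula: Rw = 0.5 * rho * V^2 * S * Cw
Step 1 — V^2 = 14.61^2 = 213.4521
Step 2 — 0.5 * rho * V^2 = 0.5 * 1025 * 213.4521 = 109394.20125
Step 3 — Rw = 109394.20125 * 2288 * 0.000078 ≈ 19523 N (5 s.f.)

19523 N


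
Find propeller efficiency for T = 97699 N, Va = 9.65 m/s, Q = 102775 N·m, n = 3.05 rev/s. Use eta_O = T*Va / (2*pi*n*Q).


Formula: eta = T * Va / (2 * pi * n * Q)
Step 1 — numerator = T * Va = 97699 * 9.65 = 942795.35
Step 2 — 2 * pi * n = 2 * pi * 3.05 = 19.163715
Step 3 — denominator = 19.163715 * 102775 = 1969550.81
Step 4 — eta = 942795.35 / 1969550.81 ≈ 0.47869 (5 s.f.)

0.47869


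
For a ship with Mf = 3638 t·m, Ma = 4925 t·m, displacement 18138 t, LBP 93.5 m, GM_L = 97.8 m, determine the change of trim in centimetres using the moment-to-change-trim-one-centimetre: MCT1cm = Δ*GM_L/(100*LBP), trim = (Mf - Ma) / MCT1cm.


Formula: net trimming moment = Mf - Ma; MCT1cm = Δ*GM_L/(100*LBP); trim = net moment / MCT1cm
Step 1 — net trimming moment = 3638 - 4925 = -1287 t·m
Step 2 — MCT1cm = 18138 * 97.8 / (100 * 93.5) = 189.7215 t·m/cm
Step 3 — trim = -1287 / 189.7215 ≈ -6.7836 cm (5 s.f.)

-6.7836 cm


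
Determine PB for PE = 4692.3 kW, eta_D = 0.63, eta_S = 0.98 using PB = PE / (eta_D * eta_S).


Formula: PB = PE / (eta_D * eta_S)
Step 1 — combined efficiency = eta_D * eta_S = 0.63 * 0.98 = 0.6174
Step 2 — PB = 4692.3 / 0.6174 ≈ 7600.1 kW (5 s.f.)

7600.1 kW


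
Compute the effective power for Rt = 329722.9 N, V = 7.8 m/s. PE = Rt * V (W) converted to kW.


Formula: PE = Rt * V / 1000 (kW)
Step 1 — PE (W) = 329722.9 * 7.8 = 2571838.62 W
Step 2 — PE (kW) = 2571838.62 / 1000 ≈ 2571.8 kW (5 s.f.)

2571.8 kW


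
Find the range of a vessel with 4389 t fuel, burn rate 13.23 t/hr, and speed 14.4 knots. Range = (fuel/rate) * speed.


Formula: endurance = fuel / rate; range = endurance * speed
Step 1 — endurance = 4389 / 13.23 = 331.746 hours
Step 2 — range = 331.746 * 14.4 ≈ 4777.1 nautical miles (5 s.f.)

4777.1 NM


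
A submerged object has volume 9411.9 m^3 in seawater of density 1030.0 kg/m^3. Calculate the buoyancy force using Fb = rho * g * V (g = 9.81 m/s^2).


Formula: Fb = rho * g * V
Substituting: Fb = 1030.0 * 9.81 * 9411.9
Intermediate: 1030.0 * 9.81 = 10104.3
Result: Fb = 10104.3 * 9411.9 ≈ 95101000 N (5 s.f.)

95101000 N


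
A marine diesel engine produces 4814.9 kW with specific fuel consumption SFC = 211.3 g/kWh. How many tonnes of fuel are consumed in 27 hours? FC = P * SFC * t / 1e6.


Formula: FC (tonnes) = P * SFC * t / 1,000,000
Step 1 — P * SFC * t = 4814.9 * 211.3 * 27 = 27469485.99 g
Step 2 — FC (tonnes) = 27469485.99 / 1,000,000 ≈ 27.469 tonnes (5 s.f.)

27.469 tonnes


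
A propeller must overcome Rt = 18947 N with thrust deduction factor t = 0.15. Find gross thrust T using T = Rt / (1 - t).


Formula: T = Rt / (1 - t)
Step 1 — (1 - t) = 1 - 0.15 = 0.85
Step 2 — T = 18947 / 0.85 ≈ 22291 N (5 s.f.)

22291 N


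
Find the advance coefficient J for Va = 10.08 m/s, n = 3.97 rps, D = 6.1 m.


Formula: J = Va / (n * D)
Step 1 — n * D = 3.97 * 6.1 = 24.217
Step 2 — J = 10.08 / 24.217 ≈ 0.41624 (5 s.f.)

0.41624


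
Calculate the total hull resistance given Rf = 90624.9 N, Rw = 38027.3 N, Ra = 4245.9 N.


Formula: Rt = Rf + Rw + Ra
Substituting: Rt = 90624.9 + 38027.3 + 4245.9
Result: Rt = 132898.1 N

132898.1 N


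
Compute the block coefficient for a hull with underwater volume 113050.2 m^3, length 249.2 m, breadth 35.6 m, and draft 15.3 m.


Formula: Cb = V / (L * B * T)
Step 1 — L * B * T = 249.2 * 35.6 * 15.3 = 135734.256 m^3
Step 2 — Cb = 113050.2 / 135734.256 ≈ 0.83288 (5 s.f.)

0.83288


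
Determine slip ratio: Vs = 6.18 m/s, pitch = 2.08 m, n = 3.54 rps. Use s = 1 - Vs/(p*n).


Formula: s = 1 - Vs / (p * n)
Step 1 — p * n = 2.08 * 3.54 = 7.3632
Step 2 — Vs / (p*n) = 6.18 / 7.3632 = 0.839309 (6 d.p.)
Step 3 — s = 1 - 0.839309 = 0.160691

0.160691


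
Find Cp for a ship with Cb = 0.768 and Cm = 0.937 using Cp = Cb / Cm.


Formula: Cp = Cb / Cm
Substituting: Cp = 0.768 / 0.937
Result: Cp ≈ 0.81964 (5 s.f.)

0.81964


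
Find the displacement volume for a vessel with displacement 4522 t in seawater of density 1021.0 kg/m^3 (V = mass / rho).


Formula: V = mass / rho
Step 1 — convert tonnes to kg: 4522 t * 1000 = 4522000 kg
Step 2 — V = 4522000 / 1021.0 ≈ 4429.0 m^3 (5 s.f.)

4429.0 m^3


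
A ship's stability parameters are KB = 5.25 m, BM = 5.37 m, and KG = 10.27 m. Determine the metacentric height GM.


Formula: GM = KB + BM - KG
Step 1 — KM = KB + BM = 5.25 + 5.37 = 10.62 m
Step 2 — GM = KM - KG = 10.62 - 10.27 = 0.35 m

0.35 m


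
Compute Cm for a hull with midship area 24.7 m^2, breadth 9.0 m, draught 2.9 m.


Formula: Cm = Am / (B * T)
Step 1 — B * T = 9.0 * 2.9 = 26.1 m^2
Step 2 — Cm = 24.7 / 26.1 ≈ 0.94636 (5 s.f.)

0.94636


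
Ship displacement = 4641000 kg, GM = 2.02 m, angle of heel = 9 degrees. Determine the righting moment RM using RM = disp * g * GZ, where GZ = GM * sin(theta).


Formula: GZ = GM * sin(theta); RM = disp * g * GZ
Step 1 — GZ = 2.02 * sin(9°) = 2.02 * 0.156434 = 0.315997 m
Step 2 — RM = 4641000 * 9.81 * 0.315997 ≈ 14387000 N·m (5 s.f.)

14387000 N·m


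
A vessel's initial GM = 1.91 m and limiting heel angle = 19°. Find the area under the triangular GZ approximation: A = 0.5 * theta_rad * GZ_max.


Formula: GZ_max = GM * sin(theta); Area = 0.5 * theta_rad * GZ_max
Step 1 — GZ_max = 1.91 * sin(19°) = 1.91 * 0.325568 = 0.621835 m
Step 2 — theta_rad = 19 * pi/180 = 0.331613 rad
Step 3 — Area = 0.5 * 0.331613 * 0.621835 ≈ 0.10310 m·rad (5 s.f.)

0.10310 m·rad


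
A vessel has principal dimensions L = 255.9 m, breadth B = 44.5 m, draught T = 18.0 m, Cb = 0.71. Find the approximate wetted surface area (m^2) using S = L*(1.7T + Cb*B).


Formula: S = 1.7*L*T + V/T with V = Cb*L*B*T, i.e. S = L * (1.7*T + Cb*B)
Step 1 — 1.7*T = 1.7 * 18.0 = 30.6 m
Step 2 — Cb*B = 0.71 * 44.5 = 31.595 m
Step 3 — 1.7*T + Cb*B = 30.6 + 31.595 = 62.195 m
Step 4 — S = 255.9 * 62.195 ≈ 15916 m^2 (5 s.f.)

15916 m^2


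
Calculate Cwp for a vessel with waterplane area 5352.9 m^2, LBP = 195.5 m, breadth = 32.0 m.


Formula: Cwp = Aw / (L * B)
Step 1 — L * B = 195.5 * 32.0 = 6256.0 m^2
Step 2 — Cwp = 5352.9 / 6256.0 ≈ 0.85564 (5 s.f.)

0.85564


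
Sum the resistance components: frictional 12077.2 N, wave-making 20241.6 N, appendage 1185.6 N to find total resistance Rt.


Formula: Rt = Rf + Rw + Ra
Substituting: Rt = 12077.2 + 20241.6 + 1185.6
Result: Rt = 33504.4 N

33504.4 N


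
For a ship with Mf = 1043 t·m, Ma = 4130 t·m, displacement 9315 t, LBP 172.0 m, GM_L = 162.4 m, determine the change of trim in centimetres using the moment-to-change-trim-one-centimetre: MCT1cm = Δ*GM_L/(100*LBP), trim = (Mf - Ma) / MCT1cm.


Formula: net trimming moment = Mf - Ma; MCT1cm = Δ*GM_L/(100*LBP); trim = net moment / MCT1cm
Step 1 — net trimming moment = 1043 - 4130 = -3087 t·m
Step 2 — MCT1cm = 9315 * 162.4 / (100 * 172.0) = 87.9509 t·m/cm
Step 3 — trim = -3087 / 87.9509 ≈ -35.099 cm (5 s.f.)

-35.099 cm


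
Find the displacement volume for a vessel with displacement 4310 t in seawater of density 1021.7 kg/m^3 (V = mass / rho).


Formula: V = mass / rho
Step 1 — convert tonnes to kg: 4310 t * 1000 = 4310000 kg
Step 2 — V = 4310000 / 1021.7 ≈ 4218.5 m^3 (5 s.f.)

4218.5 m^3


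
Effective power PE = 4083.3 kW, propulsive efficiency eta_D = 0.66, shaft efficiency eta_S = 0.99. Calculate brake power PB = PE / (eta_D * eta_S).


Formula: PB = PE / (eta_D * eta_S)
Step 1 — combined efficiency = eta_D * eta_S = 0.66 * 0.99 = 0.6534
Step 2 — PB = 4083.3 / 0.6534 ≈ 6249.3 kW (5 s.f.)

6249.3 kW


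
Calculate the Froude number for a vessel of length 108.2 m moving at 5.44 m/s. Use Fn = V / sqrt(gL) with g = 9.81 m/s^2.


Formula: Fn = V / sqrt(g * L)
Step 1 — g * L = 9.81 * 108.2 = 1061.442
Step 2 — sqrt(g * L) = sqrt(1061.442) = 32.579779
Step 3 — Fn = 5.44 / 32.579779 ≈ 0.16697 (5 s.f.)

0.16697


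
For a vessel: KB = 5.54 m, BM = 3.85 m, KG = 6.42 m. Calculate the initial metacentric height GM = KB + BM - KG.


Formula: GM = KB + BM - KG
Step 1 — KM = KB + BM = 5.54 + 3.85 = 9.39 m
Step 2 — GM = KM - KG = 9.39 - 6.42 = 2.97 m

2.97 m


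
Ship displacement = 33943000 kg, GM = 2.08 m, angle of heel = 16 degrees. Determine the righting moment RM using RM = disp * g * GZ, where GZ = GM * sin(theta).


Formula: GZ = GM * sin(theta); RM = disp * g * GZ
Step 1 — GZ = 2.08 * sin(16°) = 2.08 * 0.275637 = 0.573325 m
Step 2 — RM = 33943000 * 9.81 * 0.573325 ≈ 190910000 N·m (5 s.f.)

190910000 N·m


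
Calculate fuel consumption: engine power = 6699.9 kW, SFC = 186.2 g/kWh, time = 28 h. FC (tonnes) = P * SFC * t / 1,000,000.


Formula: FC (tonnes) = P * SFC * t / 1,000,000
Step 1 — P * SFC * t = 6699.9 * 186.2 * 28 = 34930598.64 g
Step 2 — FC (tonnes) = 34930598.64 / 1,000,000 ≈ 34.931 tonnes (5 s.f.)

34.931 tonnes


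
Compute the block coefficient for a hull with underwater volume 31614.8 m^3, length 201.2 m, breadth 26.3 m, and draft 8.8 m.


Formula: Cb = V / (L * B * T)
Step 1 — L * B * T = 201.2 * 26.3 * 8.8 = 46565.728 m^3
Step 2 — Cb = 31614.8 / 46565.728 ≈ 0.67893 (5 s.f.)

0.67893


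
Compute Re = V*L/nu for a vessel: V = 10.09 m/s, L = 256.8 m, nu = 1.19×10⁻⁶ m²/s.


Formula: Re = V * L / nu
Step 1 — V * L = 10.09 * 256.8 = 2591.112 m^2/s
Step 2 — Re = 2591.112 / 1.19e-6 = 2.18e+09

2.18e+09


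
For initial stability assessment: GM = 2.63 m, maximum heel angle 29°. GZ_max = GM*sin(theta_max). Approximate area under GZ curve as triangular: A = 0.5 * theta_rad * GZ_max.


Formula: GZ_max = GM * sin(theta); Area = 0.5 * theta_rad * GZ_max
Step 1 — GZ_max = 2.63 * sin(29°) = 2.63 * 0.48481 = 1.27505 m
Step 2 — theta_rad = 29 * pi/180 = 0.506145 rad
Step 3 — Area = 0.5 * 0.506145 * 1.27505 ≈ 0.32268 m·rad (5 s.f.)

0.32268 m·rad


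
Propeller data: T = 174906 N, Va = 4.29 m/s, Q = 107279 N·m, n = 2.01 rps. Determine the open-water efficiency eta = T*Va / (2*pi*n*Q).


Formula: eta = T * Va / (2 * pi * n * Q)
Step 1 — numerator = T * Va = 174906 * 4.29 = 750346.74
Step 2 — 2 * pi * n = 2 * pi * 2.01 = 12.629202
Step 3 — denominator = 12.629202 * 107279 = 1354848.16
Step 4 — eta = 750346.74 / 1354848.16 ≈ 0.55382 (5 s.f.)

0.55382


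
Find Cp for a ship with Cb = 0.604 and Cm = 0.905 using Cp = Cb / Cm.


Formula: Cp = Cb / Cm
Substituting: Cp = 0.604 / 0.905
Result: Cp ≈ 0.66740 (5 s.f.)

0.66740
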